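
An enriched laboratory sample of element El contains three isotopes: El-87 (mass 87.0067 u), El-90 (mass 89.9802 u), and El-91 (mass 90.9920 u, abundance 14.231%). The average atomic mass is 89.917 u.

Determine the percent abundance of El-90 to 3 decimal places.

78.801%

The remaining 85.769% is split between El-87 (fraction x) and El-90 (fraction 0.85769 − x).
Substituting: 87.0067x + 89.9802(0.85769 − x) = 76.96792848
(87.0067 − 89.9802)x = -0.207189258  ⇒  x = 0.06968, y = 0.78801
El-87: 6.968%, El-90: 78.801%.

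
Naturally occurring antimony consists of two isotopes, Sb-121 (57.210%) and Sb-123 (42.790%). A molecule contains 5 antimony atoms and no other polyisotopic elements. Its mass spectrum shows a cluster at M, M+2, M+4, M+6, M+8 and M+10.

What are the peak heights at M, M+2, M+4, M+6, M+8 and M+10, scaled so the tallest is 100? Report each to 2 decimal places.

17.88 : 66.85 : 100.00 : 74.79 : 27.97 : 4.18

Expanding (0.57210 + 0.42790)^5:
P(M) = 0.57210^5 = 0.061286
P(M+2) = 5 × 0.57210^4 × 0.42790^1 = 0.229192
P(M+4) = 10 × 0.57210^3 × 0.42790^2 = 0.342847
P(M+6) = 10 × 0.57210^2 × 0.42790^3 = 0.256431
P(M+8) = 5 × 0.57210^1 × 0.42790^4 = 0.095898
P(M+10) = 0.42790^5 = 0.014345
The M+4 peak is largest (0.342847); scaling to 100 gives 17.88 : 66.85 : 100.00 : 74.79 : 27.97 : 4.18.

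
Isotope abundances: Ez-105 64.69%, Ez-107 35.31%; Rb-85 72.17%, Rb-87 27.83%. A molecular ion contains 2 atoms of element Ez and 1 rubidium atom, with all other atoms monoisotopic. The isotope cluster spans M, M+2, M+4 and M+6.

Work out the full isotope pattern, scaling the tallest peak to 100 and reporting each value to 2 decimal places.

Element Ez pattern (n=2): 0.41847961 : 0.45684078 : 0.12467961
Rubidium pattern (n=1): 0.7217 : 0.2783
Convolve the two distributions (both contribute in 2-u steps):
  M: 0.41847961×0.7217 = 0.302017
  M+2: 0.41847961×0.2783 + 0.45684078×0.7217 = 0.446165
  M+4: 0.45684078×0.2783 + 0.12467961×0.7217 = 0.217120
  M+6: 0.12467961×0.2783 = 0.034698
Scale to base peak (0.446165) = 100: 67.69 : 100.00 : 48.66 : 7.78

67.69 : 100.00 : 48.66 : 7.78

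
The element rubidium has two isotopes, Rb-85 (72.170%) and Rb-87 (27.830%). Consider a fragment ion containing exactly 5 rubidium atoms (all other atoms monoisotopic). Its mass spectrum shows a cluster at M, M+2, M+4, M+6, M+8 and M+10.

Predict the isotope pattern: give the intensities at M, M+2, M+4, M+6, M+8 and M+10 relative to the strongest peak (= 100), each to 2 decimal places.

Expanding (0.72170 + 0.27830)^5:
P(M) = 0.72170^5 = 0.195787
P(M+2) = 5 × 0.72170^4 × 0.27830^1 = 0.377494
P(M+4) = 10 × 0.72170^3 × 0.27830^2 = 0.291136
P(M+6) = 10 × 0.72170^2 × 0.27830^3 = 0.112267
P(M+8) = 5 × 0.72170^1 × 0.27830^4 = 0.021646
P(M+10) = 0.27830^5 = 0.001669
The M+2 peak is largest (0.377494); scaling to 100 gives 51.86 : 100.00 : 77.12 : 29.74 : 5.73 : 0.44.

51.86 : 100.00 : 77.12 : 29.74 : 5.73 : 0.44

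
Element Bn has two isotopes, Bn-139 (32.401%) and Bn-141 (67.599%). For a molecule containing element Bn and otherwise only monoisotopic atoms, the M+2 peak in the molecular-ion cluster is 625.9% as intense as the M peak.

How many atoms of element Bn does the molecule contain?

With n Bn atoms, P(M+2)/P(M) = C(n,1)·p^(n−1)q / p^n = n·q/p = n · 0.67599/0.32401.
n = 6.259 × 0.32401/0.67599 = 3.00 ≈ 3

3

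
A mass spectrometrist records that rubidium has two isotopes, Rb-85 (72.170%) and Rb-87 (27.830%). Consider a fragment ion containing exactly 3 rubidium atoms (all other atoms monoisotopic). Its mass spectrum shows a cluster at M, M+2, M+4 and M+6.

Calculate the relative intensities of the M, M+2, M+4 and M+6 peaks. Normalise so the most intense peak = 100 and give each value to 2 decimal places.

Each Rb atom is independently Rb-85 (p = 0.72170) or Rb-87 (q = 0.27830); the cluster is the binomial expansion (p + q)^3.
P(M) = 0.72170^3 = 0.375898
P(M+2) = 3 × 0.72170^2 × 0.27830^1 = 0.434858
P(M+4) = 3 × 0.72170^1 × 0.27830^2 = 0.167689
P(M+6) = 0.27830^3 = 0.021555
The M+2 peak is largest (0.434858); scaling to 100 gives 86.44 : 100.00 : 38.56 : 4.96.

86.44 : 100.00 : 38.56 : 4.96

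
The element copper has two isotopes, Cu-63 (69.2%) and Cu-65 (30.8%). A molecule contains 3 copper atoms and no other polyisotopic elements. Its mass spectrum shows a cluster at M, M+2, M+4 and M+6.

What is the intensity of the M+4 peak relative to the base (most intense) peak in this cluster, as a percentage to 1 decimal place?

Binomial terms of (0.692 + 0.308)^3: M 0.3314, M+2 0.4425, M+4 0.1969, M+6 0.0292 → M+2 is the base peak.
P(M+2) = C(3,1) × 0.692^2 × 0.308^1 = 3 × 0.478864 × 0.3080 = 0.442470 (base)
P(M+4) = C(3,2) × 0.692^1 × 0.308^2 = 3 × 0.6920 × 0.094864 = 0.196938
Relative intensity = 0.196938 / 0.442470 × 100 = 44.5

44.5%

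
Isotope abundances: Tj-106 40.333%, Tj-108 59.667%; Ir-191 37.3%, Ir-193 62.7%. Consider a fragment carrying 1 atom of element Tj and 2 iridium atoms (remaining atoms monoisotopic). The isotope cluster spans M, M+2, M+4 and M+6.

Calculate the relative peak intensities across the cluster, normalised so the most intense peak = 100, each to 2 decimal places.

12.82 : 62.07 : 100.00 : 53.60

Element Tj pattern (n=1): 0.40333 : 0.59667
Iridium pattern (n=2): 0.139129 : 0.467742 : 0.393129
Convolve the two distributions (both contribute in 2-u steps):
  M: 0.40333×0.139129 = 0.056115
  M+2: 0.40333×0.467742 + 0.59667×0.139129 = 0.271668
  M+4: 0.40333×0.393129 + 0.59667×0.467742 = 0.437648
  M+6: 0.59667×0.393129 = 0.234568
Scale to base peak (0.437648) = 100: 12.82 : 62.07 : 100.00 : 53.60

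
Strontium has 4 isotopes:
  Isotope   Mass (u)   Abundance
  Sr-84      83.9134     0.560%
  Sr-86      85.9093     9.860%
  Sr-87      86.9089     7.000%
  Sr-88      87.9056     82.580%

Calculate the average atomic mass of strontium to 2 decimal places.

87.62 u

Weight each isotope mass by its fractional abundance: 0.00560 × 83.9134 + 0.09860 × 85.9093 + 0.07000 × 86.9089 + 0.82580 × 87.9056
= 0.46992 + 8.47066 + 6.08362 + 72.59244 = 87.61664 u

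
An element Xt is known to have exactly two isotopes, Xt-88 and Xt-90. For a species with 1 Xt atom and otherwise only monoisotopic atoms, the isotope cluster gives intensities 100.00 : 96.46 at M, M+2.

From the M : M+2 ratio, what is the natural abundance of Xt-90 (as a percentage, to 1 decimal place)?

49.1%

Write p for the Xt-88 fraction. I(M+2)/I(M) = [C(1,1)·p^0·(1−p)] / p^1 = 1·(1−p)/p = 96.46/100.00 = 0.9646
(1−p)/p = 0.9646/1 = 0.9646  ⇒  p = 1/(1 + 0.9646) = 0.5090
Xt-88: 50.9%, Xt-90: 49.1%.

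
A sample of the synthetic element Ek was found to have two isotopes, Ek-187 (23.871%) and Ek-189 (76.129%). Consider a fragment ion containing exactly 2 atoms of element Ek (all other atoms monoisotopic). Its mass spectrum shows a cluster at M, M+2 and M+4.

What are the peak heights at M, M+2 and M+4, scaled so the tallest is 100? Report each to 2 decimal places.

9.83 : 62.71 : 100.00

Each Ek atom is independently Ek-187 (p = 0.23871) or Ek-189 (q = 0.76129); the cluster is the binomial expansion (p + q)^2.
P(M) = 0.23871^2 = 0.056982
P(M+2) = 2 × 0.23871^1 × 0.76129^1 = 0.363455
P(M+4) = 0.76129^2 = 0.579562
The M+4 peak is largest (0.579562); scaling to 100 gives 9.83 : 62.71 : 100.00.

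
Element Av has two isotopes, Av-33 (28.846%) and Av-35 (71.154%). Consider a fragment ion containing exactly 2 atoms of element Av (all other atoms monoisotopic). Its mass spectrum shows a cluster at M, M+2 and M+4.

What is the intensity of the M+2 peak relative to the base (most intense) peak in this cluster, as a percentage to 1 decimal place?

81.1%

(0.28846 + 0.71154)^2 gives M 0.0832, M+2 0.4105, M+4 0.5063; the largest is M+4.
P(M+4) = C(2,2) × 0.28846^0 × 0.71154^2 = 1 × 1.0000 × 0.50628917 = 0.506289 (base)
P(M+2) = C(2,1) × 0.28846^1 × 0.71154^1 = 2 × 0.28846 × 0.71154 = 0.410502
Relative intensity = 0.410502 / 0.506289 × 100 = 81.1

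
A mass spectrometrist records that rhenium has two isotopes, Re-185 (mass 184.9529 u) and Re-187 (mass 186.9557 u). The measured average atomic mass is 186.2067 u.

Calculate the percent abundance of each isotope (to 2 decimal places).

With x = fraction of Re-185 (so Re-187 is 1 − x):
184.9529·x + 186.9557·(1 − x) = 186.2067
(184.9529 − 186.9557)·x = 186.2067 − 186.9557
x = -0.7490 / -2.0028 = 0.37398 → 37.40% Re-185, 62.60% Re-187.

Re-185: 37.40%, Re-187: 62.60%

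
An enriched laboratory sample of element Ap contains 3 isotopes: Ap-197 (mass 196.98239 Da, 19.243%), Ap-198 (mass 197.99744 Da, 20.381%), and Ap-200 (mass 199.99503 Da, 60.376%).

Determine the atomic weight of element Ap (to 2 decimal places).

199.01 Da

Weight each isotope mass by its fractional abundance: 0.19243 × 196.98239 + 0.20381 × 197.99744 + 0.60376 × 199.99503
= 37.905321 + 40.353858 + 120.748999 = 199.008178 Da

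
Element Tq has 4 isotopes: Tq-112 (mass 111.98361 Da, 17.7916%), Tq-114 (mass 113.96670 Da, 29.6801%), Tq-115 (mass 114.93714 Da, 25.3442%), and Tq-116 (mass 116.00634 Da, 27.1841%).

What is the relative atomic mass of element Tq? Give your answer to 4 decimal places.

Average mass = Σ (abundance × isotope mass) = 0.177916 × 111.98361 + 0.296801 × 113.96670 + 0.253442 × 114.93714 + 0.271841 × 116.00634
= 19.923676 + 33.825431 + 29.129899 + 31.535279 = 114.414285 Da

114.4143 Da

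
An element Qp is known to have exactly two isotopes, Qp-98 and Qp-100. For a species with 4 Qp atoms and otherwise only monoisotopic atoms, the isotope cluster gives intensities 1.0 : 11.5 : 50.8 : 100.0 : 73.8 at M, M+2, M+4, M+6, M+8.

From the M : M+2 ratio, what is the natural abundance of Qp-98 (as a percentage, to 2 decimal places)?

25.81%

Let p = fractional abundance of Qp-98. I(M+2)/I(M) = [C(4,1)·p^3·(1−p)] / p^4 = 4·(1−p)/p = 11.5/1.0 = 11.5000
(1−p)/p = 11.5000/4 = 2.8750  ⇒  p = 1/(1 + 2.8750) = 0.2581
Qp-98: 25.81%, Qp-100: 74.19%.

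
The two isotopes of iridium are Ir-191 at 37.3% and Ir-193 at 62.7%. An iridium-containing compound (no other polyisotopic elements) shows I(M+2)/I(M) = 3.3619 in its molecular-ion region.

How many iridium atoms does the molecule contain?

2

For n independent Ir atoms, I(M+2)/I(M) = n · (abundance Ir-193) / (abundance Ir-191) = n · 0.627/0.373.
n = 3.3619 × 0.373/0.627 = 2.00 ≈ 2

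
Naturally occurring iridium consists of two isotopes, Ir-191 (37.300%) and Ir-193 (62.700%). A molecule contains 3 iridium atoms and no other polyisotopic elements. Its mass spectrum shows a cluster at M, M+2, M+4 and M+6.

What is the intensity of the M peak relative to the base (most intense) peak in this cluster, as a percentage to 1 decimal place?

Term probabilities: M 0.0519, M+2 0.2617, M+4 0.4399, M+6 0.2465. Base peak = M+4.
P(M+4) = C(3,2) × 0.37300^1 × 0.62700^2 = 3 × 0.3730 × 0.393129 = 0.439911 (base)
P(M) = C(3,0) × 0.37300^3 × 0.62700^0 = 1 × 0.05189512 × 1.0000 = 0.051895
Relative intensity = 0.051895 / 0.439911 × 100 = 11.8

11.8%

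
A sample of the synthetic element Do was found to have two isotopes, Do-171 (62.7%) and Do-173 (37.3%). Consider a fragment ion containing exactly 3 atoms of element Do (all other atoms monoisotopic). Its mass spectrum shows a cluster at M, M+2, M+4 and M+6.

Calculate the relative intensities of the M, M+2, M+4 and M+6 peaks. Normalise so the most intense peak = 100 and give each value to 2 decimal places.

The 3 Do atoms are independent, so intensities follow the terms of (0.627 + 0.373)^3.
P(M) = 0.627^3 = 0.246492
P(M+2) = 3 × 0.627^2 × 0.373^1 = 0.439911
P(M+4) = 3 × 0.627^1 × 0.373^2 = 0.261702
P(M+6) = 0.373^3 = 0.051895
The M+2 peak is largest (0.439911); scaling to 100 gives 56.03 : 100.00 : 59.49 : 11.80.

56.03 : 100.00 : 59.49 : 11.80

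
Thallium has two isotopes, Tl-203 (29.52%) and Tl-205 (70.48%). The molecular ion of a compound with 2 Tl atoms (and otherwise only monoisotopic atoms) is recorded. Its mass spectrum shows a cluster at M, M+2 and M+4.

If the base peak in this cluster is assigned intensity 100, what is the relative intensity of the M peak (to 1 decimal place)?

Term probabilities: M 0.0871, M+2 0.4161, M+4 0.4967. Base peak = M+4.
P(M+4) = C(2,2) × 0.2952^0 × 0.7048^2 = 1 × 1.0000 × 0.49674304 = 0.496743 (base)
P(M) = C(2,0) × 0.2952^2 × 0.7048^0 = 1 × 0.08714304 × 1.0000 = 0.087143
Relative intensity = 0.087143 / 0.496743 × 100 = 17.5

17.5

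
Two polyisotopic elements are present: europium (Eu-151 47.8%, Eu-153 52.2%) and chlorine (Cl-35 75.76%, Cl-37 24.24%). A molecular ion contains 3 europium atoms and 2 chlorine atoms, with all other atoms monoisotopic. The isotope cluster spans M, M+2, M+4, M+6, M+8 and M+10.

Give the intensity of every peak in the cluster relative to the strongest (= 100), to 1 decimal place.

17.3 : 67.8 : 100.0 : 68.0 : 20.8 : 2.3

Europium pattern (n=3): 0.10921535 : 0.35780594 : 0.39074206 : 0.14223665
Chlorine pattern (n=2): 0.57395776 : 0.36728448 : 0.05875776
Convolve the two distributions (both contribute in 2-u steps):
  M: 0.10921535×0.57395776 = 0.062685
  M+2: 0.10921535×0.36728448 + 0.35780594×0.57395776 = 0.245479
  M+4: 0.10921535×0.05875776 + 0.35780594×0.36728448 + 0.39074206×0.57395776 = 0.362103
  M+6: 0.35780594×0.05875776 + 0.39074206×0.36728448 + 0.14223665×0.57395776 = 0.246175
  M+8: 0.39074206×0.05875776 + 0.14223665×0.36728448 = 0.075200
  M+10: 0.14223665×0.05875776 = 0.008358
Scale to base peak (0.362103) = 100: 17.3 : 67.8 : 100.0 : 68.0 : 20.8 : 2.3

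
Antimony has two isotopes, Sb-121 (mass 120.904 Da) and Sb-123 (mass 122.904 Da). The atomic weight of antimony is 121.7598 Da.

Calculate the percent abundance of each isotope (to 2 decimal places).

Let x be the fractional abundance of Sb-121; then Sb-123 has abundance 1 − x.
120.904·x + 122.904·(1 − x) = 121.7598
(120.904 − 122.904)·x = 121.7598 − 122.904
x = -1.1442 / -2.000 = 0.57210 → 57.21% Sb-121, 42.79% Sb-123.

Sb-121: 57.21%, Sb-123: 42.79%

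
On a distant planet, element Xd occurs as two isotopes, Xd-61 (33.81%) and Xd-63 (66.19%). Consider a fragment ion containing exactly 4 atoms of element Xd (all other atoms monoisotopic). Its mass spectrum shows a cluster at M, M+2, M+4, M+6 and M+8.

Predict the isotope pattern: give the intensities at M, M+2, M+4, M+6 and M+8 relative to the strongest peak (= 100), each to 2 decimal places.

3.33 : 26.09 : 76.62 : 100.00 : 48.94

The 4 Xd atoms are independent, so intensities follow the terms of (0.3381 + 0.6619)^4.
P(M) = 0.3381^4 = 0.013067
P(M+2) = 4 × 0.3381^3 × 0.6619^1 = 0.102326
P(M+4) = 6 × 0.3381^2 × 0.6619^2 = 0.300487
P(M+6) = 4 × 0.3381^1 × 0.6619^3 = 0.392177
P(M+8) = 0.6619^4 = 0.191942
The M+6 peak is largest (0.392177); scaling to 100 gives 3.33 : 26.09 : 76.62 : 100.00 : 48.94.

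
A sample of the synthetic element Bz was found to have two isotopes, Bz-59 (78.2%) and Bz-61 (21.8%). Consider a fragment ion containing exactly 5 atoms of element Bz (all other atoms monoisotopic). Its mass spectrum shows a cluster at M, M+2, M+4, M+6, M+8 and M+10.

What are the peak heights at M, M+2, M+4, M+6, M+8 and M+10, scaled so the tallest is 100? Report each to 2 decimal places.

71.74 : 100.00 : 55.75 : 15.54 : 2.17 : 0.12

The 5 Bz atoms are independent, so intensities follow the terms of (0.782 + 0.218)^5.
P(M) = 0.782^5 = 0.292438
P(M+2) = 5 × 0.782^4 × 0.218^1 = 0.407618
P(M+4) = 10 × 0.782^3 × 0.218^2 = 0.227265
P(M+6) = 10 × 0.782^2 × 0.218^3 = 0.063355
P(M+8) = 5 × 0.782^1 × 0.218^4 = 0.008831
P(M+10) = 0.218^5 = 0.000492
The M+2 peak is largest (0.407618); scaling to 100 gives 71.74 : 100.00 : 55.75 : 15.54 : 2.17 : 0.12.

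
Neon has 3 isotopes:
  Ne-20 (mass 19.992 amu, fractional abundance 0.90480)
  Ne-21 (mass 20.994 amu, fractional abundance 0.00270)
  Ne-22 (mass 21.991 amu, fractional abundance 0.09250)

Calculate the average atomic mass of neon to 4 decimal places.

Ar = Σ fᵢ·mᵢ = 0.90480 × 19.992 + 0.00270 × 20.994 + 0.09250 × 21.991
= 18.08876 + 0.05668 + 2.03417 = 20.17961 amu

20.1796 amu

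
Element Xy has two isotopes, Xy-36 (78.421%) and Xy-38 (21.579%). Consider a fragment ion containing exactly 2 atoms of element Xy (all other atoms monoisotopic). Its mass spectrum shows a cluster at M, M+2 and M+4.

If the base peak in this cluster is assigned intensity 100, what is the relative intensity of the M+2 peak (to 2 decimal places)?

55.03

Term probabilities: M 0.6150, M+2 0.3384, M+4 0.0466. Base peak = M.
P(M) = C(2,0) × 0.78421^2 × 0.21579^0 = 1 × 0.61498532 × 1.0000 = 0.614985 (base)
P(M+2) = C(2,1) × 0.78421^1 × 0.21579^1 = 2 × 0.78421 × 0.21579 = 0.338449
Relative intensity = 0.338449 / 0.614985 × 100 = 55.03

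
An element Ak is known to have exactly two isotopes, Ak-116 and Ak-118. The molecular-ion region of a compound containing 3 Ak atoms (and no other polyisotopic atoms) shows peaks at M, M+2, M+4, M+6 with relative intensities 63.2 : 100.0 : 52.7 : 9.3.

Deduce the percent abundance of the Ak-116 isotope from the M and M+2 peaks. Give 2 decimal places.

65.47%

Let p = fractional abundance of Ak-116. I(M+2)/I(M) = [C(3,1)·p^2·(1−p)] / p^3 = 3·(1−p)/p = 100.0/63.2 = 1.5823
(1−p)/p = 1.5823/3 = 0.5274  ⇒  p = 1/(1 + 0.5274) = 0.6547
Ak-116: 65.47%, Ak-118: 34.53%.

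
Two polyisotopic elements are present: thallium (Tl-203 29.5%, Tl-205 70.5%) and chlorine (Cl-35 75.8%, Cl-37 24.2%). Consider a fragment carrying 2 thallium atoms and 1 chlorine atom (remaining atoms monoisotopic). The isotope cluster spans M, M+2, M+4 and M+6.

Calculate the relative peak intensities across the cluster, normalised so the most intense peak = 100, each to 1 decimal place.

13.8 : 70.5 : 100.0 : 25.2

Thallium pattern (n=2): 0.087025 : 0.41595 : 0.497025
Chlorine pattern (n=1): 0.7580 : 0.2420
Convolve the two distributions (both contribute in 2-u steps):
  M: 0.087025×0.7580 = 0.065965
  M+2: 0.087025×0.2420 + 0.41595×0.7580 = 0.336350
  M+4: 0.41595×0.2420 + 0.497025×0.7580 = 0.477405
  M+6: 0.497025×0.2420 = 0.120280
Scale to base peak (0.477405) = 100: 13.8 : 70.5 : 100.0 : 25.2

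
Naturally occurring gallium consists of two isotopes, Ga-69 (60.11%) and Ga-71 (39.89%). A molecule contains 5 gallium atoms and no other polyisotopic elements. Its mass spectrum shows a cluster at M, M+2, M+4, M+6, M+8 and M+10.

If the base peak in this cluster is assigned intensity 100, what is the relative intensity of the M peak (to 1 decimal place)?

Binomial terms of (0.6011 + 0.3989)^5: M 0.0785, M+2 0.2604, M+4 0.3456, M+6 0.2293, M+8 0.0761, M+10 0.0101 → M+4 is the base peak.
P(M+4) = C(5,2) × 0.6011^3 × 0.3989^2 = 10 × 0.21719018 × 0.15912121 = 0.345596 (base)
P(M) = C(5,0) × 0.6011^5 × 0.3989^0 = 1 × 0.07847542 × 1.0000 = 0.078475
Relative intensity = 0.078475 / 0.345596 × 100 = 22.7

22.7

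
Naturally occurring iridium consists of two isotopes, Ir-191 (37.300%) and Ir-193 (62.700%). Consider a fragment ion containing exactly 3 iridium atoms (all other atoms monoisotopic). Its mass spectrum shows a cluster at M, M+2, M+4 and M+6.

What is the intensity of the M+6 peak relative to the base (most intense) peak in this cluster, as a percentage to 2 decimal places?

(0.37300 + 0.62700)^3 gives M 0.0519, M+2 0.2617, M+4 0.4399, M+6 0.2465; the largest is M+4.
P(M+4) = C(3,2) × 0.37300^1 × 0.62700^2 = 3 × 0.3730 × 0.393129 = 0.439911 (base)
P(M+6) = C(3,3) × 0.37300^0 × 0.62700^3 = 1 × 1.0000 × 0.24649188 = 0.246492
Relative intensity = 0.246492 / 0.439911 × 100 = 56.03

56.03%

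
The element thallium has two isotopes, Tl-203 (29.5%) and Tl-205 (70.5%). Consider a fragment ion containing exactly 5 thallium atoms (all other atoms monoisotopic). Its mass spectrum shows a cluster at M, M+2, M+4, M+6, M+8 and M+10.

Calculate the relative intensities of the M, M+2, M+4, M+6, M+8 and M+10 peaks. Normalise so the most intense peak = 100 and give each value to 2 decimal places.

The 5 Tl atoms are independent, so intensities follow the terms of (0.295 + 0.705)^5.
P(M) = 0.295^5 = 0.002234
P(M+2) = 5 × 0.295^4 × 0.705^1 = 0.026696
P(M+4) = 10 × 0.295^3 × 0.705^2 = 0.127598
P(M+6) = 10 × 0.295^2 × 0.705^3 = 0.304938
P(M+8) = 5 × 0.295^1 × 0.705^4 = 0.364375
P(M+10) = 0.705^5 = 0.174159
The M+8 peak is largest (0.364375); scaling to 100 gives 0.61 : 7.33 : 35.02 : 83.69 : 100.00 : 47.80.

0.61 : 7.33 : 35.02 : 83.69 : 100.00 : 47.80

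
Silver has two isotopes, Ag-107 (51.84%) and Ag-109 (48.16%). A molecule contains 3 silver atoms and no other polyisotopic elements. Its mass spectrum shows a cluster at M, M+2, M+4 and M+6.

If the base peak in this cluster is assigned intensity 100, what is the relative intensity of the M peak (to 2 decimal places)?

Binomial terms of (0.5184 + 0.4816)^3: M 0.1393, M+2 0.3883, M+4 0.3607, M+6 0.1117 → M+2 is the base peak.
P(M+2) = C(3,1) × 0.5184^2 × 0.4816^1 = 3 × 0.26873856 × 0.4816 = 0.388273 (base)
P(M) = C(3,0) × 0.5184^3 × 0.4816^0 = 1 × 0.13931407 × 1.0000 = 0.139314
Relative intensity = 0.139314 / 0.388273 × 100 = 35.88

35.88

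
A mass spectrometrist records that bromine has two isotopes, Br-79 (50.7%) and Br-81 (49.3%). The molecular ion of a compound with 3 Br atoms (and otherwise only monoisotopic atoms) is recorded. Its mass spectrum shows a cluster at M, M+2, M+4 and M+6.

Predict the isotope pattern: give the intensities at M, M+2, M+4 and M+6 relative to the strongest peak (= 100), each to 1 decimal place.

34.3 : 100.0 : 97.2 : 31.5

The 3 Br atoms are independent, so intensities follow the terms of (0.507 + 0.493)^3.
P(M) = 0.507^3 = 0.130324
P(M+2) = 3 × 0.507^2 × 0.493^1 = 0.380175
P(M+4) = 3 × 0.507^1 × 0.493^2 = 0.369678
P(M+6) = 0.493^3 = 0.119823
The M+2 peak is largest (0.380175); scaling to 100 gives 34.3 : 100.0 : 97.2 : 31.5.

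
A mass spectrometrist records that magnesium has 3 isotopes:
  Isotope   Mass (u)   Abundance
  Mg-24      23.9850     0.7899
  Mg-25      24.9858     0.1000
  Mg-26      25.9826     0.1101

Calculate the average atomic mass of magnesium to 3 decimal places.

Weight each isotope mass by its fractional abundance: 0.7899 × 23.9850 + 0.1000 × 24.9858 + 0.1101 × 25.9826
= 18.94575 + 2.49858 + 2.86068 = 24.30501 u

24.305 u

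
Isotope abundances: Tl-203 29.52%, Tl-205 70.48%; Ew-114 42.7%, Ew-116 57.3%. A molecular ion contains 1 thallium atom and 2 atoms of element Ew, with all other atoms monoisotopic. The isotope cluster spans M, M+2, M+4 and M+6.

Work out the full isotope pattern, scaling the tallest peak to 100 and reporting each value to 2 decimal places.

Thallium pattern (n=1): 0.2952 : 0.7048
Element Ew pattern (n=2): 0.182329 : 0.489342 : 0.328329
Convolve the two distributions (both contribute in 2-u steps):
  M: 0.2952×0.182329 = 0.053824
  M+2: 0.2952×0.489342 + 0.7048×0.182329 = 0.272959
  M+4: 0.2952×0.328329 + 0.7048×0.489342 = 0.441811
  M+6: 0.7048×0.328329 = 0.231406
Scale to base peak (0.441811) = 100: 12.18 : 61.78 : 100.00 : 52.38

12.18 : 61.78 : 100.00 : 52.38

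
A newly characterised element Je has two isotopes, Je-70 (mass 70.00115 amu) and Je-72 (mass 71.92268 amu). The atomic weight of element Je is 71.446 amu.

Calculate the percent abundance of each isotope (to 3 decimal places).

Je-70: 24.807%, Je-72: 75.193%

With x = fraction of Je-70 (so Je-72 is 1 − x):
70.00115·x + 71.92268·(1 − x) = 71.446
(70.00115 − 71.92268)·x = 71.446 − 71.92268
x = -0.47668 / -1.92153 = 0.24807 → 24.807% Je-70, 75.193% Je-72.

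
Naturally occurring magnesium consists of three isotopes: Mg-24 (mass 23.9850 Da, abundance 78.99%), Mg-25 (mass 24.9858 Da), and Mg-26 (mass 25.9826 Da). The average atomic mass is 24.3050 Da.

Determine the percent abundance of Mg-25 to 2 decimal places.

10.00%

Let x and y be the fractions of Mg-25 and Mg-26. Then x + y = 1 − 0.7899 = 0.2101 and 24.9858x + 25.9826y = 24.3050 − 0.7899×23.9850 = 5.3592485.
Substituting: 24.9858x + 25.9826(0.2101 − x) = 5.3592485
(24.9858 − 25.9826)x = -0.09969576  ⇒  x = 0.10002, y = 0.11008
Mg-25: 10.00%, Mg-26: 11.01%.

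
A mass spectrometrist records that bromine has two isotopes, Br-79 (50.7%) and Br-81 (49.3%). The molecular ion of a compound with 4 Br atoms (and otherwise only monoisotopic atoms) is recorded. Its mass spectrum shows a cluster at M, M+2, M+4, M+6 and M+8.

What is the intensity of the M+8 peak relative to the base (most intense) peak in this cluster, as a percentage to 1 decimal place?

(0.507 + 0.493)^4 gives M 0.0661, M+2 0.2570, M+4 0.3749, M+6 0.2430, M+8 0.0591; the largest is M+4.
P(M+4) = C(4,2) × 0.507^2 × 0.493^2 = 6 × 0.257049 × 0.243049 = 0.374853 (base)
P(M+8) = C(4,4) × 0.507^0 × 0.493^4 = 1 × 1.0000 × 0.05907282 = 0.059073
Relative intensity = 0.059073 / 0.374853 × 100 = 15.8

15.8%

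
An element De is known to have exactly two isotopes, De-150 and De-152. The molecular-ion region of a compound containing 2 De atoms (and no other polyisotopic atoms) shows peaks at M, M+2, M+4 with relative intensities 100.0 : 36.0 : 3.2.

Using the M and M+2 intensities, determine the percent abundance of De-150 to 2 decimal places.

If p is the fraction of De that is De-150, then I(M+2)/I(M) = [C(2,1)·p^1·(1−p)] / p^2 = 2·(1−p)/p = 36.0/100.0 = 0.3600
(1−p)/p = 0.3600/2 = 0.1800  ⇒  p = 1/(1 + 0.1800) = 0.8475
De-150: 84.75%, De-152: 15.25%.

84.75%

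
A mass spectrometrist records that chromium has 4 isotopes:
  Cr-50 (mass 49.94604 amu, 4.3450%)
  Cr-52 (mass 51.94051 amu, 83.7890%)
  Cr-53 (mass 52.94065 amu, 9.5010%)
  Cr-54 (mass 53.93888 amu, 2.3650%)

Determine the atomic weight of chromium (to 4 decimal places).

51.9961 amu

The abundance-weighted mean is 0.043450 × 49.94604 + 0.837890 × 51.94051 + 0.095010 × 52.94065 + 0.023650 × 53.93888
= 2.170155 + 43.520434 + 5.029891 + 1.275655 = 51.996135 amu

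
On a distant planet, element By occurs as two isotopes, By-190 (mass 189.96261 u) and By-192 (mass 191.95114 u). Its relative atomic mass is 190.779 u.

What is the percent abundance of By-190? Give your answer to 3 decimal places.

58.945%

Let x be the fractional abundance of By-190; then By-192 has abundance 1 − x.
189.96261·x + 191.95114·(1 − x) = 190.779
(189.96261 − 191.95114)·x = 190.779 − 191.95114
x = -1.17214 / -1.98853 = 0.58945 → 58.945% By-190, 41.055% By-192.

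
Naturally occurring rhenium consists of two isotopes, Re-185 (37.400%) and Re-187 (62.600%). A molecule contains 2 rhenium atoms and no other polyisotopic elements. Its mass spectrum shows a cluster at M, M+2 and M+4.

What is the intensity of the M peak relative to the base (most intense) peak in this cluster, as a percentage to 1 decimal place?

Binomial terms of (0.37400 + 0.62600)^2: M 0.1399, M+2 0.4682, M+4 0.3919 → M+2 is the base peak.
P(M+2) = C(2,1) × 0.37400^1 × 0.62600^1 = 2 × 0.3740 × 0.6260 = 0.468248 (base)
P(M) = C(2,0) × 0.37400^2 × 0.62600^0 = 1 × 0.139876 × 1.0000 = 0.139876
Relative intensity = 0.139876 / 0.468248 × 100 = 29.9

29.9%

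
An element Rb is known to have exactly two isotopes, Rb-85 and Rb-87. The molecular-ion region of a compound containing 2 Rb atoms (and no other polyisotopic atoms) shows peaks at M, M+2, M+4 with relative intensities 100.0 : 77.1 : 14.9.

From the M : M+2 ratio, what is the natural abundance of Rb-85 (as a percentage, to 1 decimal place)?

Write p for the Rb-85 fraction. I(M+2)/I(M) = [C(2,1)·p^1·(1−p)] / p^2 = 2·(1−p)/p = 77.1/100.0 = 0.7710
(1−p)/p = 0.7710/2 = 0.3855  ⇒  p = 1/(1 + 0.3855) = 0.7218
Rb-85: 72.2%, Rb-87: 27.8%.

72.2%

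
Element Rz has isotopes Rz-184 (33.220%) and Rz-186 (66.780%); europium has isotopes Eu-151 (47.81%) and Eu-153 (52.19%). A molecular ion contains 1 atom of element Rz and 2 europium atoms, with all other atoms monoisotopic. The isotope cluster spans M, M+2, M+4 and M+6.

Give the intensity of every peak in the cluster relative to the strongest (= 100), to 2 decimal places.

17.92 : 75.15 : 100.00 : 42.93

Element Rz pattern (n=1): 0.3322 : 0.6678
Europium pattern (n=2): 0.22857961 : 0.49904078 : 0.27237961
Convolve the two distributions (both contribute in 2-u steps):
  M: 0.3322×0.22857961 = 0.075934
  M+2: 0.3322×0.49904078 + 0.6678×0.22857961 = 0.318427
  M+4: 0.3322×0.27237961 + 0.6678×0.49904078 = 0.423744
  M+6: 0.6678×0.27237961 = 0.181895
Scale to base peak (0.423744) = 100: 17.92 : 75.15 : 100.00 : 42.93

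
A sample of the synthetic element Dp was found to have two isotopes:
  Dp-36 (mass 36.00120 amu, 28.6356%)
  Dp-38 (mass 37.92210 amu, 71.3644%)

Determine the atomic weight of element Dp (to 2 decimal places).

37.37 amu

Weight each isotope mass by its fractional abundance: 0.286356 × 36.00120 + 0.713644 × 37.92210
= 10.309160 + 27.062879 = 37.372039 amu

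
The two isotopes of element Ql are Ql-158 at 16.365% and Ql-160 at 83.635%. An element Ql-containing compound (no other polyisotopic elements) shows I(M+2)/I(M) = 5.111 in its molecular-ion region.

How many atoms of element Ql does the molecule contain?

1

The M+2/M ratio from n Ql atoms is n · q/p = n · 0.83635/0.16365.
n = 5.111 × 0.16365/0.83635 = 1.00 ≈ 1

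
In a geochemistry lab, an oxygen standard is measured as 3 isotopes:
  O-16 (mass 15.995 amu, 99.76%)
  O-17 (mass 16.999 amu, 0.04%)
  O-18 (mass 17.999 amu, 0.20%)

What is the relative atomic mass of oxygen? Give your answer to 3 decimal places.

15.999 amu

Weight each isotope mass by its fractional abundance: 0.9976 × 15.995 + 0.0004 × 16.999 + 0.0020 × 17.999
= 15.9566 + 0.0068 + 0.0360 = 15.9994 amu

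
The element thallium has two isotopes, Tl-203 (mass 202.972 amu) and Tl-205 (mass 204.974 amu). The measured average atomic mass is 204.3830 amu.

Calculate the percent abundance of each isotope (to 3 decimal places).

Writing the weighted mean with unknown fraction x of Tl-203:
202.972·x + 204.974·(1 − x) = 204.3830
(202.972 − 204.974)·x = 204.3830 − 204.974
x = -0.5910 / -2.002 = 0.29520 → 29.520% Tl-203, 70.480% Tl-205.

Tl-203: 29.520%, Tl-205: 70.480%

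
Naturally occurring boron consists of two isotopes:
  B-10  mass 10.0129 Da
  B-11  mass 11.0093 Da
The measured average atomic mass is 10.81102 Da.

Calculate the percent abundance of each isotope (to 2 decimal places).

B-10: 19.90%, B-11: 80.10%

With x = fraction of B-10 (so B-11 is 1 − x):
10.0129·x + 11.0093·(1 − x) = 10.81102
(10.0129 − 11.0093)·x = 10.81102 − 11.0093
x = -0.19828 / -0.9964 = 0.19900 → 19.90% B-10, 80.10% B-11.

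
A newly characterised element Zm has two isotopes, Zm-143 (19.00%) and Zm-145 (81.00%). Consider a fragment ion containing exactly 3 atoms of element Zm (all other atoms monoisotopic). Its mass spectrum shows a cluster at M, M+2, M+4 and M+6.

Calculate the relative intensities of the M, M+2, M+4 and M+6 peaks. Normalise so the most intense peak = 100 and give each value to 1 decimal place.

The 3 Zm atoms are independent, so intensities follow the terms of (0.1900 + 0.8100)^3.
P(M) = 0.1900^3 = 0.006859
P(M+2) = 3 × 0.1900^2 × 0.8100^1 = 0.087723
P(M+4) = 3 × 0.1900^1 × 0.8100^2 = 0.373977
P(M+6) = 0.8100^3 = 0.531441
The M+6 peak is largest (0.531441); scaling to 100 gives 1.3 : 16.5 : 70.4 : 100.0.

1.3 : 16.5 : 70.4 : 100.0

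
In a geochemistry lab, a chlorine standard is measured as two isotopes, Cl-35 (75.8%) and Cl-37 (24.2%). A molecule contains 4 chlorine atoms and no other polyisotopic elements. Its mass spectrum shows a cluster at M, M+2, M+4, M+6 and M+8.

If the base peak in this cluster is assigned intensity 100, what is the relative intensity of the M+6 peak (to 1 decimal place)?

(0.758 + 0.242)^4 gives M 0.3301, M+2 0.4216, M+4 0.2019, M+6 0.0430, M+8 0.0034; the largest is M+2.
P(M+2) = C(4,1) × 0.758^3 × 0.242^1 = 4 × 0.43551951 × 0.2420 = 0.421583 (base)
P(M+6) = C(4,3) × 0.758^1 × 0.242^3 = 4 × 0.7580 × 0.01417249 = 0.042971
Relative intensity = 0.042971 / 0.421583 × 100 = 10.2

10.2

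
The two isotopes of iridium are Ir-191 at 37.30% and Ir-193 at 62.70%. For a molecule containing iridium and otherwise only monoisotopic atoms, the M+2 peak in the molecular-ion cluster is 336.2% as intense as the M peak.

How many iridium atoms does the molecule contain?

2

With n Ir atoms, P(M+2)/P(M) = C(n,1)·p^(n−1)q / p^n = n·q/p = n · 0.6270/0.3730.
n = 3.362 × 0.3730/0.6270 = 2.00 ≈ 2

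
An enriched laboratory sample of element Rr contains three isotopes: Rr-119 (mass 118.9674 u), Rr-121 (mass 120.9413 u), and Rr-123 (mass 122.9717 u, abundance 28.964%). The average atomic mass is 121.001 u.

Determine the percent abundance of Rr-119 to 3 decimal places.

The remaining 71.036% is split between Rr-119 (fraction x) and Rr-121 (fraction 0.71036 − x).
Substituting: 118.9674x + 120.9413(0.71036 − x) = 85.383476812
(118.9674 − 120.9413)x = -0.528385056  ⇒  x = 0.26769, y = 0.44267
Rr-119: 26.769%, Rr-121: 44.267%.

26.769%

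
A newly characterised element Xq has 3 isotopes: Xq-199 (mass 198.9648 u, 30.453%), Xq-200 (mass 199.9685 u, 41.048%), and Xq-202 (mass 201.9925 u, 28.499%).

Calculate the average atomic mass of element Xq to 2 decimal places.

Average mass = Σ (abundance × isotope mass) = 0.30453 × 198.9648 + 0.41048 × 199.9685 + 0.28499 × 201.9925
= 60.59075 + 82.08307 + 57.56584 = 200.23966 u

200.24 u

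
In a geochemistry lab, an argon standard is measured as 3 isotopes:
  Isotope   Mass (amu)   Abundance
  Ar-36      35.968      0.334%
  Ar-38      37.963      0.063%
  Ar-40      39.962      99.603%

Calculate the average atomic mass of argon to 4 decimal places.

Ar = Σ fᵢ·mᵢ = 0.00334 × 35.968 + 0.00063 × 37.963 + 0.99603 × 39.962
= 0.12013 + 0.02392 + 39.80335 = 39.94740 amu

39.9474 amu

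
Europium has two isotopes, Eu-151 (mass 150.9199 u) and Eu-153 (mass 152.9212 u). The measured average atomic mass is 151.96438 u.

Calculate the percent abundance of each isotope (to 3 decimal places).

Eu-151: 47.810%, Eu-153: 52.190%

Let x be the fractional abundance of Eu-151; then Eu-153 has abundance 1 − x.
150.9199·x + 152.9212·(1 − x) = 151.96438
(150.9199 − 152.9212)·x = 151.96438 − 152.9212
x = -0.95682 / -2.0013 = 0.47810 → 47.810% Eu-151, 52.190% Eu-153.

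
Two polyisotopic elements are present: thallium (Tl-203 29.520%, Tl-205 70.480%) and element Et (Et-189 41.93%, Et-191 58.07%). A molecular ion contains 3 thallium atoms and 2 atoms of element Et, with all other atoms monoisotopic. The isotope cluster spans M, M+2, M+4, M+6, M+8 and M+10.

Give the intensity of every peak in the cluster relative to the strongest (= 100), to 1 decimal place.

Thallium pattern (n=3): 0.02572463 : 0.18425524 : 0.43991564 : 0.35010449
Element Et pattern (n=2): 0.17581249 : 0.48697502 : 0.33721249
Convolve the two distributions (both contribute in 2-u steps):
  M: 0.02572463×0.17581249 = 0.004523
  M+2: 0.02572463×0.48697502 + 0.18425524×0.17581249 = 0.044922
  M+4: 0.02572463×0.33721249 + 0.18425524×0.48697502 + 0.43991564×0.17581249 = 0.175745
  M+6: 0.18425524×0.33721249 + 0.43991564×0.48697502 + 0.35010449×0.17581249 = 0.337914
  M+8: 0.43991564×0.33721249 + 0.35010449×0.48697502 = 0.318837
  M+10: 0.35010449×0.33721249 = 0.118060
Scale to base peak (0.337914) = 100: 1.3 : 13.3 : 52.0 : 100.0 : 94.4 : 34.9

1.3 : 13.3 : 52.0 : 100.0 : 94.4 : 34.9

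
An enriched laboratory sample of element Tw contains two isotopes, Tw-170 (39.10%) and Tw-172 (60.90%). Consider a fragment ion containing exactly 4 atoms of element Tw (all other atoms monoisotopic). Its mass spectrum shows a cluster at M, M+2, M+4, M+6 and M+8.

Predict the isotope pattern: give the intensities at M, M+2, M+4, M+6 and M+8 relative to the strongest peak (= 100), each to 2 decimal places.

The 4 Tw atoms are independent, so intensities follow the terms of (0.3910 + 0.6090)^4.
P(M) = 0.3910^4 = 0.023373
P(M+2) = 4 × 0.3910^3 × 0.6090^1 = 0.145615
P(M+4) = 6 × 0.3910^2 × 0.6090^2 = 0.340204
P(M+6) = 4 × 0.3910^1 × 0.6090^3 = 0.353255
P(M+8) = 0.6090^4 = 0.137553
The M+6 peak is largest (0.353255); scaling to 100 gives 6.62 : 41.22 : 96.31 : 100.00 : 38.94.

6.62 : 41.22 : 96.31 : 100.00 : 38.94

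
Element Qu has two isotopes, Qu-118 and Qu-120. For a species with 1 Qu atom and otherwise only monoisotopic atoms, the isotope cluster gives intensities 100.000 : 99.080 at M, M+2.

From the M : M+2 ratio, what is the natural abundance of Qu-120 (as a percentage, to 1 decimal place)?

If p is the fraction of Qu that is Qu-118, then I(M+2)/I(M) = [C(1,1)·p^0·(1−p)] / p^1 = 1·(1−p)/p = 99.080/100.000 = 0.9908
(1−p)/p = 0.9908/1 = 0.9908  ⇒  p = 1/(1 + 0.9908) = 0.5023
Qu-118: 50.2%, Qu-120: 49.8%.

49.8%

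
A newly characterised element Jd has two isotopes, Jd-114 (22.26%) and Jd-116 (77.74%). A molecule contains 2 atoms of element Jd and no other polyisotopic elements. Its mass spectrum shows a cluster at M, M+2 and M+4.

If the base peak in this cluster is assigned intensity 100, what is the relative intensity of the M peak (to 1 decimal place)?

Term probabilities: M 0.0496, M+2 0.3461, M+4 0.6044. Base peak = M+4.
P(M+4) = C(2,2) × 0.2226^0 × 0.7774^2 = 1 × 1.0000 × 0.60435076 = 0.604351 (base)
P(M) = C(2,0) × 0.2226^2 × 0.7774^0 = 1 × 0.04955076 × 1.0000 = 0.049551
Relative intensity = 0.049551 / 0.604351 × 100 = 8.2

8.2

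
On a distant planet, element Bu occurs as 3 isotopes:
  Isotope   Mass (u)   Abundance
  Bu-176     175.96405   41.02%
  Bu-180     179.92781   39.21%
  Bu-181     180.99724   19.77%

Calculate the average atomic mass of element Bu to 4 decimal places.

178.5133 u

Weight each isotope mass by its fractional abundance: 0.4102 × 175.96405 + 0.3921 × 179.92781 + 0.1977 × 180.99724
= 72.180453 + 70.549694 + 35.783154 = 178.513301 u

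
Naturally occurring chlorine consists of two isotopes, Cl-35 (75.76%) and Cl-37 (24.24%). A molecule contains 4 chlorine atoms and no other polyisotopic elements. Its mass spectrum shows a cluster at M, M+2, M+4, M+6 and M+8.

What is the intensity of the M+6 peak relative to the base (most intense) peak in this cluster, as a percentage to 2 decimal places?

10.24%

(0.7576 + 0.2424)^4 gives M 0.3294, M+2 0.4216, M+4 0.2023, M+6 0.0432, M+8 0.0035; the largest is M+2.
P(M+2) = C(4,1) × 0.7576^3 × 0.2424^1 = 4 × 0.4348304 × 0.2424 = 0.421612 (base)
P(M+6) = C(4,3) × 0.7576^1 × 0.2424^3 = 4 × 0.7576 × 0.01424288 = 0.043162
Relative intensity = 0.043162 / 0.421612 × 100 = 10.24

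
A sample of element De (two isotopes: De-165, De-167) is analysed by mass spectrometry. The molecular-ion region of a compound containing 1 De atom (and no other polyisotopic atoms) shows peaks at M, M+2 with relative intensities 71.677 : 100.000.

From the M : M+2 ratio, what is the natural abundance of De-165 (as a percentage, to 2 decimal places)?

41.75%

Let p = fractional abundance of De-165. I(M+2)/I(M) = [C(1,1)·p^0·(1−p)] / p^1 = 1·(1−p)/p = 100.000/71.677 = 1.3951
(1−p)/p = 1.3951/1 = 1.3951  ⇒  p = 1/(1 + 1.3951) = 0.4175
De-165: 41.75%, De-167: 58.25%.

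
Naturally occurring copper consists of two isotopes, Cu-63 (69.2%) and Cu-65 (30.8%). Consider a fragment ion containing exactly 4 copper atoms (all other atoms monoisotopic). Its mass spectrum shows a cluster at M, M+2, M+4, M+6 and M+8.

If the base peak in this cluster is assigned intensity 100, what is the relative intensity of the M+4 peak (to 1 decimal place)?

Term probabilities: M 0.2293, M+2 0.4083, M+4 0.2726, M+6 0.0809, M+8 0.0090. Base peak = M+2.
P(M+2) = C(4,1) × 0.692^3 × 0.308^1 = 4 × 0.33137389 × 0.3080 = 0.408253 (base)
P(M+4) = C(4,2) × 0.692^2 × 0.308^2 = 6 × 0.478864 × 0.094864 = 0.272562
Relative intensity = 0.272562 / 0.408253 × 100 = 66.8

66.8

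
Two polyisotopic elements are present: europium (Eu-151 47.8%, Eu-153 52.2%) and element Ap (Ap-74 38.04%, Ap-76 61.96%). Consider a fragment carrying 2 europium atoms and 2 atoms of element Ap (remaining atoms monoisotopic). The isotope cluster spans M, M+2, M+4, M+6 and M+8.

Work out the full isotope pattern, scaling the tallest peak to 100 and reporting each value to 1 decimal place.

9.1 : 49.6 : 100.0 : 88.3 : 28.9

Europium pattern (n=2): 0.228484 : 0.499032 : 0.272484
Element Ap pattern (n=2): 0.14470416 : 0.47139168 : 0.38390416
Convolve the two distributions (both contribute in 2-u steps):
  M: 0.228484×0.14470416 = 0.033063
  M+2: 0.228484×0.47139168 + 0.499032×0.14470416 = 0.179917
  M+4: 0.228484×0.38390416 + 0.499032×0.47139168 + 0.272484×0.14470416 = 0.362385
  M+6: 0.499032×0.38390416 + 0.272484×0.47139168 = 0.320027
  M+8: 0.272484×0.38390416 = 0.104608
Scale to base peak (0.362385) = 100: 9.1 : 49.6 : 100.0 : 88.3 : 28.9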